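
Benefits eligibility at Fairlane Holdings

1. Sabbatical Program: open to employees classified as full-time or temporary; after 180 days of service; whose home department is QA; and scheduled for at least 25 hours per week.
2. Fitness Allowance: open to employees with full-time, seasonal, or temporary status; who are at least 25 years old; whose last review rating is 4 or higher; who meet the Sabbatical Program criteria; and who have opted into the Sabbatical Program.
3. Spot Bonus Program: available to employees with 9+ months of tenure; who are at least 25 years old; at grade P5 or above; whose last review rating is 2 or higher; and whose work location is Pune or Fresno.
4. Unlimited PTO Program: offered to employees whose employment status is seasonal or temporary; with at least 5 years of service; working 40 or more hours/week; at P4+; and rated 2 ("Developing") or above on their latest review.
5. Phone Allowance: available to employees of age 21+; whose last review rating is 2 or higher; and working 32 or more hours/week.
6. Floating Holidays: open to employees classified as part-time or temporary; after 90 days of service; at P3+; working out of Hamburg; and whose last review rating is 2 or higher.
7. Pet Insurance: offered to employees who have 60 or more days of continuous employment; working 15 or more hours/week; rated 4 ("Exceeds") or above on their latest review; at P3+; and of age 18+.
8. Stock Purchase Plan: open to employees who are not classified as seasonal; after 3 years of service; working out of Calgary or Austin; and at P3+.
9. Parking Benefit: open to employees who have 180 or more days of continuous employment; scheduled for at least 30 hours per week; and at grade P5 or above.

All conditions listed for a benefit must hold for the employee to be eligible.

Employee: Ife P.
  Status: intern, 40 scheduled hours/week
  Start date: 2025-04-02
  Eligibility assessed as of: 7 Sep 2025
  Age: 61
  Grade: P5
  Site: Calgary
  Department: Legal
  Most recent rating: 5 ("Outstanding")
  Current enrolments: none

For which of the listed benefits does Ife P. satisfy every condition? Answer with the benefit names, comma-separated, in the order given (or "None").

Phone Allowance, Pet Insurance

Service from 2025-04-02 to 7 Sep 2025: 158 days.
Sabbatical Program — status intern ✗ (requires full-time or temporary) → not eligible.
Fitness Allowance — status intern ✗ (requires full-time, seasonal, or temporary) → not eligible.
Spot Bonus Program — service 158 days < 9 months (≈270 days) ✗ → not eligible.
Unlimited PTO Program — status intern ✗ (requires seasonal or temporary) → not eligible.
Phone Allowance — age 61 ≥ 21 ✓; rating 5 ≥ 2 ✓; 40 hrs/wk ≥ 32 ✓ → eligible.
Floating Holidays — status intern ✗ (requires part-time or temporary) → not eligible.
Pet Insurance — service 158 days ≥ 60 days ✓; 40 hrs/wk ≥ 15 ✓; rating 5 ≥ 4 ✓; grade P5 ≥ P3 ✓; age 61 ≥ 18 ✓ → eligible.
Stock Purchase Plan — status intern ✓ (not excluded); service 158 days < 3 years (≈1095 days) ✗ → not eligible.
Parking Benefit — service 158 days < 180 days ✗ → not eligible.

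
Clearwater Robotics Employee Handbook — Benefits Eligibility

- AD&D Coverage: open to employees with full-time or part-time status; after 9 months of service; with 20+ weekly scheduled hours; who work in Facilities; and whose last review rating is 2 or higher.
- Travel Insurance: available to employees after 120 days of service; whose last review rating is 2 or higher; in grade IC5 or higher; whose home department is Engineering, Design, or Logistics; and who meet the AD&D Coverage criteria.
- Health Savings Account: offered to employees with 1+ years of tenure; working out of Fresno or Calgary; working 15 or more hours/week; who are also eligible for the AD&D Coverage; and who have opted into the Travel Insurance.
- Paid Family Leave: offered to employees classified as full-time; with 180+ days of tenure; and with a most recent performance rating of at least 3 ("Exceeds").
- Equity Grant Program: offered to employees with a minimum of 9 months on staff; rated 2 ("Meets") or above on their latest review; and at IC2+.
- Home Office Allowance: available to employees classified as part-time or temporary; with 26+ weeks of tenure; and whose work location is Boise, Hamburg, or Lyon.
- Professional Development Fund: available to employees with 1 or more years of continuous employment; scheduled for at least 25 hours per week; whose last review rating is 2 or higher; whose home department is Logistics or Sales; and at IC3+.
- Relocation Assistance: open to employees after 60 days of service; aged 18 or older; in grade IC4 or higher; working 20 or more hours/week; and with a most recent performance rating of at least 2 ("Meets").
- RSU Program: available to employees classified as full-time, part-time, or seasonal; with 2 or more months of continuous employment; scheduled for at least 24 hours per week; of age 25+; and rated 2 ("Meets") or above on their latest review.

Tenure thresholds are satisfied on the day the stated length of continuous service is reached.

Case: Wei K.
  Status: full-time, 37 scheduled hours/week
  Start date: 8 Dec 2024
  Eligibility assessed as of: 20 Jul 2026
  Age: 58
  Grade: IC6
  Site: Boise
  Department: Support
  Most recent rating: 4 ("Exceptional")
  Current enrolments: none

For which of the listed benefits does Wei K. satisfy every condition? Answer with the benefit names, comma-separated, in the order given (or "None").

Paid Family Leave, Equity Grant Program, Relocation Assistance, RSU Program

Service from 8 Dec 2024 to 20 Jul 2026: 589 days.
AD&D Coverage — status full-time ✓; service 589 days ≥ 9 months (≈270 days) ✓; 37 hrs/wk ≥ 20 ✓; dept Support ✗ → not eligible.
Travel Insurance — service 589 days ≥ 120 days ✓; rating 4 ≥ 2 ✓; grade IC6 ≥ IC5 ✓; dept Support ✗ → not eligible.
Health Savings Account — service 589 days ≥ 1 year (≈365 days) ✓; site Boise ✗ (not Fresno or Calgary) → not eligible.
Paid Family Leave — status full-time ✓; service 589 days ≥ 180 days ✓; rating 4 ≥ 3 ✓ → eligible.
Equity Grant Program — service 589 days ≥ 9 months (≈270 days) ✓; rating 4 ≥ 2 ✓; grade IC6 ≥ IC2 ✓ → eligible.
Home Office Allowance — status full-time ✗ (requires part-time or temporary) → not eligible.
Professional Development Fund — service 589 days ≥ 1 year (≈365 days) ✓; 37 hrs/wk ≥ 25 ✓; rating 4 ≥ 2 ✓; dept Support ✗ → not eligible.
Relocation Assistance — service 589 days ≥ 60 days ✓; age 58 ≥ 18 ✓; grade IC6 ≥ IC4 ✓; 37 hrs/wk ≥ 20 ✓; rating 4 ≥ 2 ✓ → eligible.
RSU Program — status full-time ✓; service 589 days ≥ 2 months (≈60 days) ✓; 37 hrs/wk ≥ 24 ✓; age 58 ≥ 25 ✓; rating 4 ≥ 2 ✓ → eligible.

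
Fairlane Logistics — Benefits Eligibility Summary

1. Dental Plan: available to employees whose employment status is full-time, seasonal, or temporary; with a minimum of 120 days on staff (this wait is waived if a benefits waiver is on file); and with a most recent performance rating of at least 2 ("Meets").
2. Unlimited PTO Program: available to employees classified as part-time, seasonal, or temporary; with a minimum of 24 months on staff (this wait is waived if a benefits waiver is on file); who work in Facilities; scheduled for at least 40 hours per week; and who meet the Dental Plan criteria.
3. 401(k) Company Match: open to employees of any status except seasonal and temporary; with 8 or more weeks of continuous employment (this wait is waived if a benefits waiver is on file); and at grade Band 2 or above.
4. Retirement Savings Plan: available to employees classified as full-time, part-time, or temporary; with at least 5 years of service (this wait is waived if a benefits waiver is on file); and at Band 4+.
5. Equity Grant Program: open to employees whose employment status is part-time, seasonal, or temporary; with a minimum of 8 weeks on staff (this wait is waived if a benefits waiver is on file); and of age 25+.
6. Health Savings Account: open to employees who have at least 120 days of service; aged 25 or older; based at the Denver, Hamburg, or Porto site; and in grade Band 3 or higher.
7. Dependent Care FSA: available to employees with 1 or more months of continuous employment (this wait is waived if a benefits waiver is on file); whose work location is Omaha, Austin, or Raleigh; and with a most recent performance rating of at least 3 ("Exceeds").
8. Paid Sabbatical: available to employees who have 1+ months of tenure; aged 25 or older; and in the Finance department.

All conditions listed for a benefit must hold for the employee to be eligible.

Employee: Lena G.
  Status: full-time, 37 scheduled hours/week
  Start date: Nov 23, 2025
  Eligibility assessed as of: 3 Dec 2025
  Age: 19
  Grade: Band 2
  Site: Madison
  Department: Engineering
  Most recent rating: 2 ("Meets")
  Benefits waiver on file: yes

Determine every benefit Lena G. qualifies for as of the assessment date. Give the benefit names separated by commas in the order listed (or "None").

Service from Nov 23, 2025 to 3 Dec 2025: 10 days.
Dental Plan — status full-time ✓; benefits waiver on file ✓; rating 2 ≥ 2 ✓ → eligible.
Unlimited PTO Program — status full-time ✗ (requires part-time, seasonal, or temporary) → not eligible.
401(k) Company Match — status full-time ✓ (not excluded); benefits waiver on file ✓; grade Band 2 ≥ Band 2 ✓ → eligible.
Retirement Savings Plan — status full-time ✓; benefits waiver on file ✓; grade Band 2 < Band 4 ✗ → not eligible.
Equity Grant Program — status full-time ✗ (requires part-time, seasonal, or temporary) → not eligible.
Health Savings Account — service 10 days < 120 days ✗ → not eligible.
Dependent Care FSA — benefits waiver on file ✓; site Madison ✗ (not Omaha, Austin, or Raleigh) → not eligible.
Paid Sabbatical — service 10 days < 1 month (≈30 days) ✗ → not eligible.

Dental Plan, 401(k) Company Match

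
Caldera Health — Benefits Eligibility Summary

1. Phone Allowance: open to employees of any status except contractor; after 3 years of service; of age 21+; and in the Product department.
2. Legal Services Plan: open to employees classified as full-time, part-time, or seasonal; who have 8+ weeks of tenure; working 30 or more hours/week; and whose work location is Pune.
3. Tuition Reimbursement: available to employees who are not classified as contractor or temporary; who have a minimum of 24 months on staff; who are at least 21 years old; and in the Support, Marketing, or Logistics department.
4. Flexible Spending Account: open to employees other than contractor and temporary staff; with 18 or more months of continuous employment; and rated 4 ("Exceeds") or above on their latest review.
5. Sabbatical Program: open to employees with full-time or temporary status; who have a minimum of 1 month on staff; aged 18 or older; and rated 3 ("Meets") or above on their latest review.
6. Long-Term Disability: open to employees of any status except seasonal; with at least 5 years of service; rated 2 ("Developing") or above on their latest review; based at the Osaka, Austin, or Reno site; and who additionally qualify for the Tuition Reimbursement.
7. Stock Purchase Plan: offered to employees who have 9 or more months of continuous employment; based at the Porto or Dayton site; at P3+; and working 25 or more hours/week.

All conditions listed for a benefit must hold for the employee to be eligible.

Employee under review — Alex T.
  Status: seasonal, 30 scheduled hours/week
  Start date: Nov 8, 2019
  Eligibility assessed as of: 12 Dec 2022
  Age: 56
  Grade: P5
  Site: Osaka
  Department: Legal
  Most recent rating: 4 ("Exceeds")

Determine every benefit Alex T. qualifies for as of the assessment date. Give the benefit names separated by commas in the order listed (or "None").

Flexible Spending Account

Service from Nov 8, 2019 to 12 Dec 2022: 1130 days.
Phone Allowance — status seasonal ✓ (not excluded); service 1130 days ≥ 3 years (≈1095 days) ✓; age 56 ≥ 21 ✓; dept Legal ✗ → not eligible.
Legal Services Plan — status seasonal ✓; service 1130 days ≥ 8 weeks (≈56 days) ✓; 30 hrs/wk ≥ 30 ✓; site Osaka ✗ (not Pune) → not eligible.
Tuition Reimbursement — status seasonal ✓ (not excluded); service 1130 days ≥ 24 months (≈720 days) ✓; age 56 ≥ 21 ✓; dept Legal ✗ → not eligible.
Flexible Spending Account — status seasonal ✓ (not excluded); service 1130 days ≥ 18 months (≈540 days) ✓; rating 4 ≥ 4 ✓ → eligible.
Sabbatical Program — status seasonal ✗ (requires full-time or temporary) → not eligible.
Long-Term Disability — status seasonal ✗ (excluded) → not eligible.
Stock Purchase Plan — service 1130 days ≥ 9 months (≈270 days) ✓; site Osaka ✗ (not Porto or Dayton) → not eligible.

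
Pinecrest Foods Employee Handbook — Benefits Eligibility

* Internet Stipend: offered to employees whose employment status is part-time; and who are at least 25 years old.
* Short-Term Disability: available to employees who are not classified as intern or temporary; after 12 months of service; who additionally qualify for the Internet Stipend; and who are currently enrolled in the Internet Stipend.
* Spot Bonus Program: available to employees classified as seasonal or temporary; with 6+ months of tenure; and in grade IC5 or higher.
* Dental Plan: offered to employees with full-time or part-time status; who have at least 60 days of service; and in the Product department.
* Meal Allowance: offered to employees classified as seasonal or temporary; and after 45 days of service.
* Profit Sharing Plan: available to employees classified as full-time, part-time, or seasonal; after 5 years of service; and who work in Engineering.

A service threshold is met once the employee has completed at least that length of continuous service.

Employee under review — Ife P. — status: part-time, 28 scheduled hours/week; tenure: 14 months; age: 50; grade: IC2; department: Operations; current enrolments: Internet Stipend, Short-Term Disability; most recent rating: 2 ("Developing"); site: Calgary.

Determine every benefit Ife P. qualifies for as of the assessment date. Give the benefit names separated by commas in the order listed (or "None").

Internet Stipend, Short-Term Disability

Internet Stipend — status part-time ✓; age 50 ≥ 25 ✓ → eligible.
Short-Term Disability — status part-time ✓ (not excluded); service 14 months ≥ 12 months ✓; eligible for Internet Stipend ✓; enrolled in Internet Stipend ✓ → eligible.
Spot Bonus Program — status part-time ✗ (requires seasonal or temporary) → not eligible.
Dental Plan — status part-time ✓; service 14 months ≥ 60 days ✓; dept Operations ✗ → not eligible.
Meal Allowance — status part-time ✗ (requires seasonal or temporary) → not eligible.
Profit Sharing Plan — status part-time ✓; service 14 months < 5 years (≈1825 days) ✗ → not eligible.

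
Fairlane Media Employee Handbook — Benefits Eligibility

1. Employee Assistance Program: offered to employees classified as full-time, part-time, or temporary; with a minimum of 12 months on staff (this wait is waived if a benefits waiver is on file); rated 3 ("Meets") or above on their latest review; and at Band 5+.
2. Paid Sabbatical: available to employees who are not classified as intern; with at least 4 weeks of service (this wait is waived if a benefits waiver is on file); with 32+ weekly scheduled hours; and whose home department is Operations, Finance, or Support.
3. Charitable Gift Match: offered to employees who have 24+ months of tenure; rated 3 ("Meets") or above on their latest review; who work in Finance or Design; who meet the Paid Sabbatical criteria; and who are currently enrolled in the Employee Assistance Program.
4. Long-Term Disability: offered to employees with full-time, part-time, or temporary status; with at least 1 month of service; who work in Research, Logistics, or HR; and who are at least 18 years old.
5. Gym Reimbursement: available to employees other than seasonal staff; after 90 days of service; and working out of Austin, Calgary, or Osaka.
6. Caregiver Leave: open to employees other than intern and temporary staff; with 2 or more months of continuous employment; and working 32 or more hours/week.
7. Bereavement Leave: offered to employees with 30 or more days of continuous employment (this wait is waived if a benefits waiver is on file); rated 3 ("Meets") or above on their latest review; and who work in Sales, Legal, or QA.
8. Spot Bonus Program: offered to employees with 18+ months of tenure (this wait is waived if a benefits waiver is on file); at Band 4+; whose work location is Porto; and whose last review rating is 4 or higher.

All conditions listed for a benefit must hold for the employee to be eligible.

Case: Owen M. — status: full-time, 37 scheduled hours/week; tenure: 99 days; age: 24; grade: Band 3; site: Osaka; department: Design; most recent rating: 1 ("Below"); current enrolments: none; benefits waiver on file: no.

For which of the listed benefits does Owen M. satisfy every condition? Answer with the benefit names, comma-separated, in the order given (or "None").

Employee Assistance Program — status full-time ✓; no waiver, service 99 days < 12 months (≈360 days) ✗ → not eligible.
Paid Sabbatical — status full-time ✓ (not excluded); no waiver, service 99 days ≥ 4 weeks (≈28 days) ✓; 37 hrs/wk ≥ 32 ✓; dept Design ✗ → not eligible.
Charitable Gift Match — service 99 days < 24 months (≈720 days) ✗ → not eligible.
Long-Term Disability — status full-time ✓; service 99 days ≥ 1 month (≈30 days) ✓; dept Design ✗ → not eligible.
Gym Reimbursement — status full-time ✓ (not excluded); service 99 days ≥ 90 days ✓; site Osaka ✓ → eligible.
Caregiver Leave — status full-time ✓ (not excluded); service 99 days ≥ 2 months (≈60 days) ✓; 37 hrs/wk ≥ 32 ✓ → eligible.
Bereavement Leave — no waiver, service 99 days ≥ 30 days ✓; rating 1 < 3 ✗ → not eligible.
Spot Bonus Program — no waiver, service 99 days < 18 months (≈540 days) ✗ → not eligible.

Gym Reimbursement, Caregiver Leave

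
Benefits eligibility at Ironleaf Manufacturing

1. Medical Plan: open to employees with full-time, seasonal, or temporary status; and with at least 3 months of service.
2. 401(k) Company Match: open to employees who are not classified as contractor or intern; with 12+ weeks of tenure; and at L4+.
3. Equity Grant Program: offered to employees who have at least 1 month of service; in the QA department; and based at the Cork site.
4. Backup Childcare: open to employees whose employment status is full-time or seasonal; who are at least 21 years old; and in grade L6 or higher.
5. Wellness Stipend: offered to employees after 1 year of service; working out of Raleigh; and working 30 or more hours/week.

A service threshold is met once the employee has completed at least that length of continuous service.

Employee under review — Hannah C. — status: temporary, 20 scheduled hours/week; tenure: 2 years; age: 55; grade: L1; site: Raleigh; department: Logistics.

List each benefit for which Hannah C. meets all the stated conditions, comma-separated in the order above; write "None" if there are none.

Medical Plan — status temporary ✓; service 2 years ≥ 3 months (≈90 days) ✓ → eligible.
401(k) Company Match — status temporary ✓ (not excluded); service 2 years ≥ 12 weeks (≈84 days) ✓; grade L1 < L4 ✗ → not eligible.
Equity Grant Program — service 2 years ≥ 1 month (≈30 days) ✓; dept Logistics ✗ → not eligible.
Backup Childcare — status temporary ✗ (requires full-time or seasonal) → not eligible.
Wellness Stipend — service 2 years ≥ 1 year ✓; site Raleigh ✓; 20 hrs/wk < 30 ✗ → not eligible.

Medical Plan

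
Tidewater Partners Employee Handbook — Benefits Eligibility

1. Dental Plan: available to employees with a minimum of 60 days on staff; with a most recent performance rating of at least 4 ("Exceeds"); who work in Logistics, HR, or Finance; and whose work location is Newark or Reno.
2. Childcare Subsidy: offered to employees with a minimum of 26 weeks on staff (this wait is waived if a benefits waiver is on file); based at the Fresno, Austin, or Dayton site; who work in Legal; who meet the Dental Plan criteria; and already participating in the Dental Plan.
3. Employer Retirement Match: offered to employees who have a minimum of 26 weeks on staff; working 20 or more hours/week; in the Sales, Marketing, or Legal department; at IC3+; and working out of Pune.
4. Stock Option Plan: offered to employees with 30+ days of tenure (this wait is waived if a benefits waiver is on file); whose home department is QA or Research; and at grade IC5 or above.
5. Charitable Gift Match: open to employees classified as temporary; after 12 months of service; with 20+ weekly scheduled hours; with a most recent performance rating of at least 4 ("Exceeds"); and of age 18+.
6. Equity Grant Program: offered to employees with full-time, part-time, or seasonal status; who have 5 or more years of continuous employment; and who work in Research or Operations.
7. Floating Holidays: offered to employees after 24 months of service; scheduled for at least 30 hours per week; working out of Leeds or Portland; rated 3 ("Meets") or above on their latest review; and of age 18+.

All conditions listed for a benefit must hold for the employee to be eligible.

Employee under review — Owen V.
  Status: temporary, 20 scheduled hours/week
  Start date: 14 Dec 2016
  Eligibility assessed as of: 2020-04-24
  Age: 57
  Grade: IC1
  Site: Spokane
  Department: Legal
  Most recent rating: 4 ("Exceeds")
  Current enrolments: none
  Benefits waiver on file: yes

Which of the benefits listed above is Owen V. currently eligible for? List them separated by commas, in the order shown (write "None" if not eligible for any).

Charitable Gift Match

Service from 14 Dec 2016 to 2020-04-24: 1227 days.
Dental Plan — service 1227 days ≥ 60 days ✓; rating 4 ≥ 4 ✓; dept Legal ✗ → not eligible.
Childcare Subsidy — benefits waiver on file ✓; site Spokane ✗ (not Fresno, Austin, or Dayton) → not eligible.
Employer Retirement Match — service 1227 days ≥ 26 weeks (≈182 days) ✓; 20 hrs/wk ≥ 20 ✓; dept Legal ✓; grade IC1 < IC3 ✗ → not eligible.
Stock Option Plan — benefits waiver on file ✓; dept Legal ✗ → not eligible.
Charitable Gift Match — status temporary ✓; service 1227 days ≥ 12 months (≈360 days) ✓; 20 hrs/wk ≥ 20 ✓; rating 4 ≥ 4 ✓; age 57 ≥ 18 ✓ → eligible.
Equity Grant Program — status temporary ✗ (requires full-time, part-time, or seasonal) → not eligible.
Floating Holidays — service 1227 days ≥ 24 months (≈720 days) ✓; 20 hrs/wk < 30 ✗ → not eligible.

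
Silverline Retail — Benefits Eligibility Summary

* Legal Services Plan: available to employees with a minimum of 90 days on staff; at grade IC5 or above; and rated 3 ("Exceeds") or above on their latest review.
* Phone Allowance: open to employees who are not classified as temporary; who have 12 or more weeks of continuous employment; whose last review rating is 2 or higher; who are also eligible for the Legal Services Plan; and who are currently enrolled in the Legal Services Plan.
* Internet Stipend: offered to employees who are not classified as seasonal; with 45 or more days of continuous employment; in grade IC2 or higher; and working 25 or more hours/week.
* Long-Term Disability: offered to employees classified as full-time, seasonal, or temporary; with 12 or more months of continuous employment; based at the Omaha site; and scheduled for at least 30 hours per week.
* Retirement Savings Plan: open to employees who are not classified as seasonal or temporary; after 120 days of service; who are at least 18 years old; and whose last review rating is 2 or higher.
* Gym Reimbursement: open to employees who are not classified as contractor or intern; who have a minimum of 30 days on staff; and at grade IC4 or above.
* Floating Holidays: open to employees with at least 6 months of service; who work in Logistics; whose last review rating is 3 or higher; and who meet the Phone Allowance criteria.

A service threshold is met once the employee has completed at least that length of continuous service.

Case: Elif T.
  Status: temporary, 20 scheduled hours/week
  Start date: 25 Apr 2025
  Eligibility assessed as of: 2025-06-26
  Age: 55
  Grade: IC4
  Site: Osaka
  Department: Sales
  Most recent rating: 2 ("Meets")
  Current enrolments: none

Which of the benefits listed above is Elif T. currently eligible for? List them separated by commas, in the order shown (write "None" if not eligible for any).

Service from 25 Apr 2025 to 2025-06-26: 62 days.
Legal Services Plan — service 62 days < 90 days ✗ → not eligible.
Phone Allowance — status temporary ✗ (excluded) → not eligible.
Internet Stipend — status temporary ✓ (not excluded); service 62 days ≥ 45 days ✓; grade IC4 ≥ IC2 ✓; 20 hrs/wk < 25 ✗ → not eligible.
Long-Term Disability — status temporary ✓; service 62 days < 12 months (≈360 days) ✗ → not eligible.
Retirement Savings Plan — status temporary ✗ (excluded) → not eligible.
Gym Reimbursement — status temporary ✓ (not excluded); service 62 days ≥ 30 days ✓; grade IC4 ≥ IC4 ✓ → eligible.
Floating Holidays — service 62 days < 6 months (≈180 days) ✗ → not eligible.

Gym Reimbursement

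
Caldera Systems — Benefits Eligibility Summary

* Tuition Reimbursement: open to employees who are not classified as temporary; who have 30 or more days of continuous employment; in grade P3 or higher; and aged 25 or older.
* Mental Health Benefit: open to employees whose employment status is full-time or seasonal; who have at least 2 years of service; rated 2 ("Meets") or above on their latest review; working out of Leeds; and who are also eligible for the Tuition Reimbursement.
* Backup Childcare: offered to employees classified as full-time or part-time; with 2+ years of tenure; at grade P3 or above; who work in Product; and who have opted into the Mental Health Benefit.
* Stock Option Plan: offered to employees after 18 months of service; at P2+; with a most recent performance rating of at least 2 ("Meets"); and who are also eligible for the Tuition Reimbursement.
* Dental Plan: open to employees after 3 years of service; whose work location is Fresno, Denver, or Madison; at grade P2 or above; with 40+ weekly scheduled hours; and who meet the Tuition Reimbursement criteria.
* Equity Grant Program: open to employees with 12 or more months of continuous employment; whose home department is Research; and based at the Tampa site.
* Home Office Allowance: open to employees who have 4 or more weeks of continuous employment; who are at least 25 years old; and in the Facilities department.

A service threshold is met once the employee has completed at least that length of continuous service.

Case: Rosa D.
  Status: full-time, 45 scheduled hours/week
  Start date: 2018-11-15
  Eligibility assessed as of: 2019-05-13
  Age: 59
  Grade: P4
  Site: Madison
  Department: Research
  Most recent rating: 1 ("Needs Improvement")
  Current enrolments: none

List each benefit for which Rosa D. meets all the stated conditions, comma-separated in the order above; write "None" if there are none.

Tuition Reimbursement

Service from 2018-11-15 to 2019-05-13: 179 days.
Tuition Reimbursement — status full-time ✓ (not excluded); service 179 days ≥ 30 days ✓; grade P4 ≥ P3 ✓; age 59 ≥ 25 ✓ → eligible.
Mental Health Benefit — status full-time ✓; service 179 days < 2 years (≈730 days) ✗ → not eligible.
Backup Childcare — status full-time ✓; service 179 days < 2 years (≈730 days) ✗ → not eligible.
Stock Option Plan — service 179 days < 18 months (≈540 days) ✗ → not eligible.
Dental Plan — service 179 days < 3 years (≈1095 days) ✗ → not eligible.
Equity Grant Program — service 179 days < 12 months (≈360 days) ✗ → not eligible.
Home Office Allowance — service 179 days ≥ 4 weeks (≈28 days) ✓; age 59 ≥ 25 ✓; dept Research ✗ → not eligible.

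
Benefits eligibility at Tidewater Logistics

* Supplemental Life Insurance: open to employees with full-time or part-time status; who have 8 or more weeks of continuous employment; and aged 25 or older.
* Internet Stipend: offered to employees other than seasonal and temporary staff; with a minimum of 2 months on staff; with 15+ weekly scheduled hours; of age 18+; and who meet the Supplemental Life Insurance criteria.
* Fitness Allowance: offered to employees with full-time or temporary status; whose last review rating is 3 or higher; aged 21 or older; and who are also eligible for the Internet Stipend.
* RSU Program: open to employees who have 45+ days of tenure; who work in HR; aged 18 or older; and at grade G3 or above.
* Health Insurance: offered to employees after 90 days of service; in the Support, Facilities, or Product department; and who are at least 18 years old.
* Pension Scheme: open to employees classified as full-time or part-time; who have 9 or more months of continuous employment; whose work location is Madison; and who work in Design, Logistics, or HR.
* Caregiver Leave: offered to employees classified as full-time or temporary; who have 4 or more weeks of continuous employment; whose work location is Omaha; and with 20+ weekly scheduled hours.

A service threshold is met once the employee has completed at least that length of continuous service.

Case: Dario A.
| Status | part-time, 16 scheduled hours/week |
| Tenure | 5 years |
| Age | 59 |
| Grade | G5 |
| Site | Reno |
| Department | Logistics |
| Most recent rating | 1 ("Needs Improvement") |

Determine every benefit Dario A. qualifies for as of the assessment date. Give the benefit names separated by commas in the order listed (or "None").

Supplemental Life Insurance — status part-time ✓; service 5 years ≥ 8 weeks (≈56 days) ✓; age 59 ≥ 25 ✓ → eligible.
Internet Stipend — status part-time ✓ (not excluded); service 5 years ≥ 2 months (≈60 days) ✓; 16 hrs/wk ≥ 15 ✓; age 59 ≥ 18 ✓; eligible for Supplemental Life Insurance ✓ → eligible.
Fitness Allowance — status part-time ✗ (requires full-time or temporary) → not eligible.
RSU Program — service 5 years ≥ 45 days ✓; dept Logistics ✗ → not eligible.
Health Insurance — service 5 years ≥ 90 days ✓; dept Logistics ✗ → not eligible.
Pension Scheme — status part-time ✓; service 5 years ≥ 9 months (≈270 days) ✓; site Reno ✗ (not Madison) → not eligible.
Caregiver Leave — status part-time ✗ (requires full-time or temporary) → not eligible.

Supplemental Life Insurance, Internet Stipend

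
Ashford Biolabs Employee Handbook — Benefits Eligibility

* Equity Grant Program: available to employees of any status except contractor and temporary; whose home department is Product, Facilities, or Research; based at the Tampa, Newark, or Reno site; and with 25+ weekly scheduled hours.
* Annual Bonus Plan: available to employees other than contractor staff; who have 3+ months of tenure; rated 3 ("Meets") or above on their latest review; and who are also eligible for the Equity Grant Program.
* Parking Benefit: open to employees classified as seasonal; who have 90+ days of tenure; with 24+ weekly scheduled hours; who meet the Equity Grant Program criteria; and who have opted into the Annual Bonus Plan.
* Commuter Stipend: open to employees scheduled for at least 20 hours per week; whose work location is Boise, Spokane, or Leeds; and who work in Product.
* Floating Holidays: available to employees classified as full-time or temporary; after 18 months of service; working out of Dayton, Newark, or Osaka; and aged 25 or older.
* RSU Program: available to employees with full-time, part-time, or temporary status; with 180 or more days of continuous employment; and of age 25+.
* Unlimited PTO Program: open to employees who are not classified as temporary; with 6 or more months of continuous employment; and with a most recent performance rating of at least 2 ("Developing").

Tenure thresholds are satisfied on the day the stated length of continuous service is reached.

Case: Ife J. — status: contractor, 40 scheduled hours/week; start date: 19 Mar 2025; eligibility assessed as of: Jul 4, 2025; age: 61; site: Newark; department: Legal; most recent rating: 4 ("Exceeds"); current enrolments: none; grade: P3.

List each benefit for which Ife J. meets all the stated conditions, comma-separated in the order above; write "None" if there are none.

None

Service from 19 Mar 2025 to Jul 4, 2025: 107 days.
Equity Grant Program — status contractor ✗ (excluded) → not eligible.
Annual Bonus Plan — status contractor ✗ (excluded) → not eligible.
Parking Benefit — status contractor ✗ (requires seasonal) → not eligible.
Commuter Stipend — 40 hrs/wk ≥ 20 ✓; site Newark ✗ (not Boise, Spokane, or Leeds) → not eligible.
Floating Holidays — status contractor ✗ (requires full-time or temporary) → not eligible.
RSU Program — status contractor ✗ (requires full-time, part-time, or temporary) → not eligible.
Unlimited PTO Program — status contractor ✓ (not excluded); service 107 days < 6 months (≈180 days) ✗ → not eligible.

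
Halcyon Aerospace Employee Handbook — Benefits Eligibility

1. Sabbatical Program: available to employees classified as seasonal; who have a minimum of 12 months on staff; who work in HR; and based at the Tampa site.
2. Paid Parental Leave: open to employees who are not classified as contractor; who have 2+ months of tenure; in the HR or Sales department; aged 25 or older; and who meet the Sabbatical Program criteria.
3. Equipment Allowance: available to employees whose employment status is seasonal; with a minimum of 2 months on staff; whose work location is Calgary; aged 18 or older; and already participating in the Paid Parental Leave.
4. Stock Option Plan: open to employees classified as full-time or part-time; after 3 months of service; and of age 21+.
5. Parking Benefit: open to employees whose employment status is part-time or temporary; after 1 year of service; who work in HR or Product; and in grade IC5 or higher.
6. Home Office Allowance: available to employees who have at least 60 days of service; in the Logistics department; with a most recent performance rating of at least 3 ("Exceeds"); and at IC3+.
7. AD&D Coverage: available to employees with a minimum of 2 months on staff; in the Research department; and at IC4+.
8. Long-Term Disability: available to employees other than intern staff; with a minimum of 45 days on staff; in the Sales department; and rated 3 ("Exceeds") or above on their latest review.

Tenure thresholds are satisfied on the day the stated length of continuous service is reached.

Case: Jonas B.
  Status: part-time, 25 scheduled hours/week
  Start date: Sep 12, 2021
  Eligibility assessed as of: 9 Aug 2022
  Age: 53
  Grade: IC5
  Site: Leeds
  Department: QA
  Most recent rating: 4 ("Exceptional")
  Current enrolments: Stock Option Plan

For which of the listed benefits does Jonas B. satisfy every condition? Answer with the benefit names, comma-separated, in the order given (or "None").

Service from Sep 12, 2021 to 9 Aug 2022: 331 days.
Sabbatical Program — status part-time ✗ (requires seasonal) → not eligible.
Paid Parental Leave — status part-time ✓ (not excluded); service 331 days ≥ 2 months (≈60 days) ✓; dept QA ✗ → not eligible.
Equipment Allowance — status part-time ✗ (requires seasonal) → not eligible.
Stock Option Plan — status part-time ✓; service 331 days ≥ 3 months (≈90 days) ✓; age 53 ≥ 21 ✓ → eligible.
Parking Benefit — status part-time ✓; service 331 days < 1 year (≈365 days) ✗ → not eligible.
Home Office Allowance — service 331 days ≥ 60 days ✓; dept QA ✗ → not eligible.
AD&D Coverage — service 331 days ≥ 2 months (≈60 days) ✓; dept QA ✗ → not eligible.
Long-Term Disability — status part-time ✓ (not excluded); service 331 days ≥ 45 days ✓; dept QA ✗ → not eligible.

Stock Option Plan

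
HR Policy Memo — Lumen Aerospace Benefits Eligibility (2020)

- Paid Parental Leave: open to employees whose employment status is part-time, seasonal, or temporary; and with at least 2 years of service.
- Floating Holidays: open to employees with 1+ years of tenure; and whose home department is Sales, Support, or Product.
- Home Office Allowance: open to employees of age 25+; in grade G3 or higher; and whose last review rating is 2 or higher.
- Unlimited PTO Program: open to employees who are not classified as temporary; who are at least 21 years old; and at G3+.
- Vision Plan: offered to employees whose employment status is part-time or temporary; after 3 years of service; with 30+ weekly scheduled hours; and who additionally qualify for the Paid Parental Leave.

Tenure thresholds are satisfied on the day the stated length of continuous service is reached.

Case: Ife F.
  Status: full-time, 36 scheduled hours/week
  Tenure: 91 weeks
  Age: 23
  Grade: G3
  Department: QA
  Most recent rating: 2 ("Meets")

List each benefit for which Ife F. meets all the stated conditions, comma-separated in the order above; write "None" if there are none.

Unlimited PTO Program

Paid Parental Leave — status full-time ✗ (requires part-time, seasonal, or temporary) → not eligible.
Floating Holidays — service 91 weeks ≥ 1 year (≈365 days) ✓; dept QA ✗ → not eligible.
Home Office Allowance — age 23 < 25 ✗ → not eligible.
Unlimited PTO Program — status full-time ✓ (not excluded); age 23 ≥ 21 ✓; grade G3 ≥ G3 ✓ → eligible.
Vision Plan — status full-time ✗ (requires part-time or temporary) → not eligible.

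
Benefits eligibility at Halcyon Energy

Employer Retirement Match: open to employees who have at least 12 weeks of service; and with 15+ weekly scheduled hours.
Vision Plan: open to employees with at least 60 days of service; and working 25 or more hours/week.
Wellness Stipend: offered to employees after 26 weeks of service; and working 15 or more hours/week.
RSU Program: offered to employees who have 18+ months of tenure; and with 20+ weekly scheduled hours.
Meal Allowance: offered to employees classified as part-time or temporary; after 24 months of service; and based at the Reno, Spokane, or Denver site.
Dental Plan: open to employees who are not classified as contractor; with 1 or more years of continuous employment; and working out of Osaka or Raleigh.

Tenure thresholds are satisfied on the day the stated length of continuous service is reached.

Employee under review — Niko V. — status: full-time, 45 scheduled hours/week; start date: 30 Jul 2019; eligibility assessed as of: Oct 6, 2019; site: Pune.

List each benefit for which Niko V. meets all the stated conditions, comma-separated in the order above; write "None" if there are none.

Service from 30 Jul 2019 to Oct 6, 2019: 68 days.
Employer Retirement Match — service 68 days < 12 weeks (≈84 days) ✗ → not eligible.
Vision Plan — service 68 days ≥ 60 days ✓; 45 hrs/wk ≥ 25 ✓ → eligible.
Wellness Stipend — service 68 days < 26 weeks (≈182 days) ✗ → not eligible.
RSU Program — service 68 days < 18 months (≈540 days) ✗ → not eligible.
Meal Allowance — status full-time ✗ (requires part-time or temporary) → not eligible.
Dental Plan — status full-time ✓ (not excluded); service 68 days < 1 year (≈365 days) ✗ → not eligible.

Vision Plan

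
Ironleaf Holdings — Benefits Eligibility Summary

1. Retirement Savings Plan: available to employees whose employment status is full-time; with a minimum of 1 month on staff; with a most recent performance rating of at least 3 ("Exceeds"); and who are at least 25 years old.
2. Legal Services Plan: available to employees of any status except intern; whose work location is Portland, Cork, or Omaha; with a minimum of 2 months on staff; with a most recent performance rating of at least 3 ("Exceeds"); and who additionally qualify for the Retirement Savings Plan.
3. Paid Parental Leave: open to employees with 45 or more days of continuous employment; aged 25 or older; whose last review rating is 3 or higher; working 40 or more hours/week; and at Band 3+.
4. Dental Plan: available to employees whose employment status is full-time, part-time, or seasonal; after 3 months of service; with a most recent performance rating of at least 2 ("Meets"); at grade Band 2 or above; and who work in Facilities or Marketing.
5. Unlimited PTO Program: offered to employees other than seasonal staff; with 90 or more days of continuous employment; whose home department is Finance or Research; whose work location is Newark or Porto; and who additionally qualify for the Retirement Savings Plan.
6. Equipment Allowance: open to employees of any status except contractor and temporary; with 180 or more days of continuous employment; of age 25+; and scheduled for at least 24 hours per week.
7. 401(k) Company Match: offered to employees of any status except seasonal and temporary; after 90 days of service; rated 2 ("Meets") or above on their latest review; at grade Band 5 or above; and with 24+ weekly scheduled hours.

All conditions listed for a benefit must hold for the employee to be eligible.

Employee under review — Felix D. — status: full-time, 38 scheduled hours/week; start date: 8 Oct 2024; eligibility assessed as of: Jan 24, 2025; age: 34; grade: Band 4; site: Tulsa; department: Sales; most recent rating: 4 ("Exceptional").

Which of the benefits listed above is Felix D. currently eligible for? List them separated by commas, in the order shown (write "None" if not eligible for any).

Retirement Savings Plan

Service from 8 Oct 2024 to Jan 24, 2025: 108 days.
Retirement Savings Plan — status full-time ✓; service 108 days ≥ 1 month (≈30 days) ✓; rating 4 ≥ 3 ✓; age 34 ≥ 25 ✓ → eligible.
Legal Services Plan — status full-time ✓ (not excluded); site Tulsa ✗ (not Portland, Cork, or Omaha) → not eligible.
Paid Parental Leave — service 108 days ≥ 45 days ✓; age 34 ≥ 25 ✓; rating 4 ≥ 3 ✓; 38 hrs/wk < 40 ✗ → not eligible.
Dental Plan — status full-time ✓; service 108 days ≥ 3 months (≈90 days) ✓; rating 4 ≥ 2 ✓; grade Band 4 ≥ Band 2 ✓; dept Sales ✗ → not eligible.
Unlimited PTO Program — status full-time ✓ (not excluded); service 108 days ≥ 90 days ✓; dept Sales ✗ → not eligible.
Equipment Allowance — status full-time ✓ (not excluded); service 108 days < 180 days ✗ → not eligible.
401(k) Company Match — status full-time ✓ (not excluded); service 108 days ≥ 90 days ✓; rating 4 ≥ 2 ✓; grade Band 4 < Band 5 ✗ → not eligible.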